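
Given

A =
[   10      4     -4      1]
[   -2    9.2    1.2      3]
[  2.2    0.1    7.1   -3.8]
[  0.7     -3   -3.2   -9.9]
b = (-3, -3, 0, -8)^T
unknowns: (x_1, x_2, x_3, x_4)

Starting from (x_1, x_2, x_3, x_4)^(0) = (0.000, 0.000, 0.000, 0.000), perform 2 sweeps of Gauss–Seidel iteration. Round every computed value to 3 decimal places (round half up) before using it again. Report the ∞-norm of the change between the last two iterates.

Iteration 1:
  x_1 = (-3 - (4)·0.000 - (-4)·0.000 - (1)·0.000) / (10) = -0.300
  x_2 = (-3 - (-2)·-0.300 - (1.2)·0.000 - (3)·0.000) / (9.2) = -0.391
  x_3 = (0 - (2.2)·-0.300 - (0.1)·-0.391 - (-3.8)·0.000) / (7.1) = 0.098
  x_4 = (-8 - (0.7)·-0.300 - (-3)·-0.391 - (-3.2)·0.098) / (-9.9) = 0.874
Iteration 2:
  x_1 = (-3 - (4)·-0.391 - (-4)·0.098 - (1)·0.874) / (10) = -0.192
  x_2 = (-3 - (-2)·-0.192 - (1.2)·0.098 - (3)·0.874) / (9.2) = -0.666
  x_3 = (0 - (2.2)·-0.192 - (0.1)·-0.666 - (-3.8)·0.874) / (7.1) = 0.537
  x_4 = (-8 - (0.7)·-0.192 - (-3)·-0.666 - (-3.2)·0.537) / (-9.9) = 0.823
Change: (0.108, -0.275, 0.439, -0.051) → max |·| = 0.439

0.439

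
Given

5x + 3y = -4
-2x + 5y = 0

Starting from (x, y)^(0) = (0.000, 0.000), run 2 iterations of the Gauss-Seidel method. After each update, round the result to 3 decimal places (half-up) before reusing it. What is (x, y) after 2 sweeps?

Iteration 1:
  x = (-4 - (3)·0.000) / (5) = -0.800
  y = (0 - (-2)·-0.800) / (5) = -0.320
Iteration 2:
  x = (-4 - (3)·-0.320) / (5) = -0.608
  y = (0 - (-2)·-0.608) / (5) = -0.243

(-0.608, -0.243)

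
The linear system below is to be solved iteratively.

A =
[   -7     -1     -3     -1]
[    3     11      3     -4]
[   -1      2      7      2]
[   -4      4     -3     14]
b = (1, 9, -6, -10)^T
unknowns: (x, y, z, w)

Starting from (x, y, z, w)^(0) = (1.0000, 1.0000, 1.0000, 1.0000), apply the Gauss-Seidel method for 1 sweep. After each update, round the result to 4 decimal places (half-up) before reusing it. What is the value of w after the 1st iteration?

-1.6268

Iteration 1:
  x = (1 - (-1)·1.0000 - (-3)·1.0000 - (-1)·1.0000) / (-7) = -0.8571
  y = (9 - (3)·-0.8571 - (3)·1.0000 - (-4)·1.0000) / (11) = 1.1428
  z = (-6 - (-1)·-0.8571 - (2)·1.1428 - (2)·1.0000) / (7) = -1.5918
  w = (-10 - (-4)·-0.8571 - (4)·1.1428 - (-3)·-1.5918) / (14) = -1.6268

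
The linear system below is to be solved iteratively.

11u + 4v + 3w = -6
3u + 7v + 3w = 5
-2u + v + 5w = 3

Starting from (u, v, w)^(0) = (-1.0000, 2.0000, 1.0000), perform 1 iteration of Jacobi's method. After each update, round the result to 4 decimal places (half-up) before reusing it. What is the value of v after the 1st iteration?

Iteration 1:
  u = (-6 - (4)·2.0000 - (3)·1.0000) / (11) = -1.5455
  v = (5 - (3)·-1.0000 - (3)·1.0000) / (7) = 0.7143
  w = (3 - (-2)·-1.0000 - (1)·2.0000) / (5) = -0.2000

0.7143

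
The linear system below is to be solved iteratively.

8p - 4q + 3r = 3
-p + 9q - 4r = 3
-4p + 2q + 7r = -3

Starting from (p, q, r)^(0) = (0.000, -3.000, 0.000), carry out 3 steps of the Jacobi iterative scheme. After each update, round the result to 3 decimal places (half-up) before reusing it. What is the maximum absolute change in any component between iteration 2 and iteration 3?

0.842

Iteration 1:
  p = (3 - (-4)·-3.000 - (3)·0.000) / (8) = -1.125
  q = (3 - (-1)·0.000 - (-4)·0.000) / (9) = 0.333
  r = (-3 - (-4)·0.000 - (2)·-3.000) / (7) = 0.429
Iteration 2:
  p = (3 - (-4)·0.333 - (3)·0.429) / (8) = 0.381
  q = (3 - (-1)·-1.125 - (-4)·0.429) / (9) = 0.399
  r = (-3 - (-4)·-1.125 - (2)·0.333) / (7) = -1.167
Iteration 3:
  p = (3 - (-4)·0.399 - (3)·-1.167) / (8) = 1.012
  q = (3 - (-1)·0.381 - (-4)·-1.167) / (9) = -0.143
  r = (-3 - (-4)·0.381 - (2)·0.399) / (7) = -0.325
Change: (0.631, -0.542, 0.842) → max |·| = 0.842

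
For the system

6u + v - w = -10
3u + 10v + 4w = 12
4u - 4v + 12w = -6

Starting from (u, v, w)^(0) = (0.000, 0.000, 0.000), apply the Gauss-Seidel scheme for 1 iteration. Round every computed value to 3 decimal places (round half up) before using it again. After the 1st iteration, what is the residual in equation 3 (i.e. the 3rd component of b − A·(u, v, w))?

0.004

Iteration 1:
  u = (-10 - (1)·0.000 - (-1)·0.000) / (6) = -1.667
  v = (12 - (3)·-1.667 - (4)·0.000) / (10) = 1.700
  w = (-6 - (4)·-1.667 - (-4)·1.700) / (12) = 0.622
Residual b − A·x = (-1.076, -2.487, 0.004)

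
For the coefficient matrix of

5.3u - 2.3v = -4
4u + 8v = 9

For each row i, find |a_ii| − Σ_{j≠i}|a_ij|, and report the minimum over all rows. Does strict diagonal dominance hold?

3

row 1: |5.3| − (2.3) = 3
row 2: |8| − (4) = 4
minimum over rows = 3 → strictly diagonally dominant (convergence guaranteed)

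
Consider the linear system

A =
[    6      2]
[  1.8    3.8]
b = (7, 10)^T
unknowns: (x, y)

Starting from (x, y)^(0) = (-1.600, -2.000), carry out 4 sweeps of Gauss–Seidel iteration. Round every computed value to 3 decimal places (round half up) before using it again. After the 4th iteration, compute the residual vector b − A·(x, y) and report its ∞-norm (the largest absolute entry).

0.032

Iteration 1:
  x = (7 - (2)·-2.000) / (6) = 1.833
  y = (10 - (1.8)·1.833) / (3.8) = 1.763
Iteration 2:
  x = (7 - (2)·1.763) / (6) = 0.579
  y = (10 - (1.8)·0.579) / (3.8) = 2.357
Iteration 3:
  x = (7 - (2)·2.357) / (6) = 0.381
  y = (10 - (1.8)·0.381) / (3.8) = 2.451
Iteration 4:
  x = (7 - (2)·2.451) / (6) = 0.350
  y = (10 - (1.8)·0.350) / (3.8) = 2.466
Residual b − A·x = (-0.032, -0.001); ∞-norm = 0.032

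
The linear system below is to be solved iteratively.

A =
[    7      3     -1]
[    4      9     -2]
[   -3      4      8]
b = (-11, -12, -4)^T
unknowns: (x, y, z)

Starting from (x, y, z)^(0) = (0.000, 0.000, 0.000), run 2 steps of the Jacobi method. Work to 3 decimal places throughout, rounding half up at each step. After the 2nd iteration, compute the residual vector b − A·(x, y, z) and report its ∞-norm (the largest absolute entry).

Iteration 1:
  x = (-11 - (3)·0.000 - (-1)·0.000) / (7) = -1.571
  y = (-12 - (4)·0.000 - (-2)·0.000) / (9) = -1.333
  z = (-4 - (-3)·0.000 - (4)·0.000) / (8) = -0.500
Iteration 2:
  x = (-11 - (3)·-1.333 - (-1)·-0.500) / (7) = -1.072
  y = (-12 - (4)·-1.571 - (-2)·-0.500) / (9) = -0.746
  z = (-4 - (-3)·-1.571 - (4)·-1.333) / (8) = -0.423
Residual b − A·x = (-1.681, -1.844, -0.848); ∞-norm = 1.844

1.844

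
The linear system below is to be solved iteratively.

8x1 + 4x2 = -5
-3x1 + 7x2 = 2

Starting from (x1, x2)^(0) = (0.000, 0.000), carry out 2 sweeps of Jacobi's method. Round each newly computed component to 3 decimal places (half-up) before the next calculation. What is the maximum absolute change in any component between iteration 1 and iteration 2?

Iteration 1:
  x1 = (-5 - (4)·0.000) / (8) = -0.625
  x2 = (2 - (-3)·0.000) / (7) = 0.286
Iteration 2:
  x1 = (-5 - (4)·0.286) / (8) = -0.768
  x2 = (2 - (-3)·-0.625) / (7) = 0.018
Change: (-0.143, -0.268) → max |·| = 0.268

0.268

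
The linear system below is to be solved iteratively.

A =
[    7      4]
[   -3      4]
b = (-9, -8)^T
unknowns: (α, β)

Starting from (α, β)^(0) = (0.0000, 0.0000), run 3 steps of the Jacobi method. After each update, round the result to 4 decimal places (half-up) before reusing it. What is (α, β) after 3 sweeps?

(0.4082, -2.1072)

Iteration 1:
  α = (-9 - (4)·0.0000) / (7) = -1.2857
  β = (-8 - (-3)·0.0000) / (4) = -2.0000
Iteration 2:
  α = (-9 - (4)·-2.0000) / (7) = -0.1429
  β = (-8 - (-3)·-1.2857) / (4) = -2.9643
Iteration 3:
  α = (-9 - (4)·-2.9643) / (7) = 0.4082
  β = (-8 - (-3)·-0.1429) / (4) = -2.1072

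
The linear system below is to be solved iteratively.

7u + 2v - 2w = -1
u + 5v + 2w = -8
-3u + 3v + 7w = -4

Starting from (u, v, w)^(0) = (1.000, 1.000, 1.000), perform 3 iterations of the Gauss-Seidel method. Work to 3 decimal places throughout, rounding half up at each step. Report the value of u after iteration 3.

Iteration 1:
  u = (-1 - (2)·1.000 - (-2)·1.000) / (7) = -0.143
  v = (-8 - (1)·-0.143 - (2)·1.000) / (5) = -1.971
  w = (-4 - (-3)·-0.143 - (3)·-1.971) / (7) = 0.212
Iteration 2:
  u = (-1 - (2)·-1.971 - (-2)·0.212) / (7) = 0.481
  v = (-8 - (1)·0.481 - (2)·0.212) / (5) = -1.781
  w = (-4 - (-3)·0.481 - (3)·-1.781) / (7) = 0.398
Iteration 3:
  u = (-1 - (2)·-1.781 - (-2)·0.398) / (7) = 0.480
  v = (-8 - (1)·0.480 - (2)·0.398) / (5) = -1.855
  w = (-4 - (-3)·0.480 - (3)·-1.855) / (7) = 0.429

0.480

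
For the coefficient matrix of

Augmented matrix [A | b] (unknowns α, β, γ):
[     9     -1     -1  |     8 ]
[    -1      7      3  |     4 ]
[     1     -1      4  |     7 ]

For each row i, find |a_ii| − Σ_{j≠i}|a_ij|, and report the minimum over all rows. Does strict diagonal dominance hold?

2

row 1: |9| − (1+1) = 7
row 2: |7| − (1+3) = 3
row 3: |4| − (1+1) = 2
minimum over rows = 2 → strictly diagonally dominant (convergence guaranteed)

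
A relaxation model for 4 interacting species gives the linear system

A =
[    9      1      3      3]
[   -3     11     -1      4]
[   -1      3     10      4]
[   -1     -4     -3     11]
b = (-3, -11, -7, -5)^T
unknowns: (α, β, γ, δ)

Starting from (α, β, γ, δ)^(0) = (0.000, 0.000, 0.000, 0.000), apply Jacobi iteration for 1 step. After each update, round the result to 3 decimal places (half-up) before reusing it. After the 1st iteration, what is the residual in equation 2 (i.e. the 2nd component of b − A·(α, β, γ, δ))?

0.121

Iteration 1:
  α = (-3 - (1)·0.000 - (3)·0.000 - (3)·0.000) / (9) = -0.333
  β = (-11 - (-3)·0.000 - (-1)·0.000 - (4)·0.000) / (11) = -1.000
  γ = (-7 - (-1)·0.000 - (3)·0.000 - (4)·0.000) / (10) = -0.700
  δ = (-5 - (-1)·0.000 - (-4)·0.000 - (-3)·0.000) / (11) = -0.455
Residual b − A·x = (4.462, 0.121, 4.487, -6.428)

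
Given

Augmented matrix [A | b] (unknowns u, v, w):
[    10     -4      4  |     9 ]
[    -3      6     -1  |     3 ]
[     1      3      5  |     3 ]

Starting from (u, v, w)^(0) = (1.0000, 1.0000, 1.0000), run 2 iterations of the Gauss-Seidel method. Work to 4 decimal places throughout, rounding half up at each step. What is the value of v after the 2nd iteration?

Iteration 1:
  u = (9 - (-4)·1.0000 - (4)·1.0000) / (10) = 0.9000
  v = (3 - (-3)·0.9000 - (-1)·1.0000) / (6) = 1.1167
  w = (3 - (1)·0.9000 - (3)·1.1167) / (5) = -0.2500
Iteration 2:
  u = (9 - (-4)·1.1167 - (4)·-0.2500) / (10) = 1.4467
  v = (3 - (-3)·1.4467 - (-1)·-0.2500) / (6) = 1.1817
  w = (3 - (1)·1.4467 - (3)·1.1817) / (5) = -0.3984

1.1817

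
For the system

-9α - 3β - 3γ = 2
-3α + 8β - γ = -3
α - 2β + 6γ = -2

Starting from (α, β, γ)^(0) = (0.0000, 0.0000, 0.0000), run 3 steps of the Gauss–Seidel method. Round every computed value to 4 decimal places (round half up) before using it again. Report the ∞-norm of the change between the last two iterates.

0.0086

Iteration 1:
  α = (2 - (-3)·0.0000 - (-3)·0.0000) / (-9) = -0.2222
  β = (-3 - (-3)·-0.2222 - (-1)·0.0000) / (8) = -0.4583
  γ = (-2 - (1)·-0.2222 - (-2)·-0.4583) / (6) = -0.4491
Iteration 2:
  α = (2 - (-3)·-0.4583 - (-3)·-0.4491) / (-9) = 0.0802
  β = (-3 - (-3)·0.0802 - (-1)·-0.4491) / (8) = -0.4011
  γ = (-2 - (1)·0.0802 - (-2)·-0.4011) / (6) = -0.4804
Iteration 3:
  α = (2 - (-3)·-0.4011 - (-3)·-0.4804) / (-9) = 0.0716
  β = (-3 - (-3)·0.0716 - (-1)·-0.4804) / (8) = -0.4082
  γ = (-2 - (1)·0.0716 - (-2)·-0.4082) / (6) = -0.4813
Change: (-0.0086, -0.0071, -0.0009) → max |·| = 0.0086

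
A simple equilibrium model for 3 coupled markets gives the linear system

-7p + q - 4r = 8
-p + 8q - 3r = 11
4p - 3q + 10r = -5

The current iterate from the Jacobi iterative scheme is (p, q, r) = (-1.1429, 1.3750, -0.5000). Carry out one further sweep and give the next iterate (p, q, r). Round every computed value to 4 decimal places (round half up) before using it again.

(-0.6607, 1.0446, 0.3697)

One sweep:
  p = (8 - (1)·1.3750 - (-4)·-0.5000) / (-7) = -0.6607
  q = (11 - (-1)·-1.1429 - (-3)·-0.5000) / (8) = 1.0446
  r = (-5 - (4)·-1.1429 - (-3)·1.3750) / (10) = 0.3697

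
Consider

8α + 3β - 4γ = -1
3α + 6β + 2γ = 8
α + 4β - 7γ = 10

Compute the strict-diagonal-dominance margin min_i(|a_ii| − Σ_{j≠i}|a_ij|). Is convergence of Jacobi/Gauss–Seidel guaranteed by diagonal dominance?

1

row 1: |8| − (3+4) = 1
row 2: |6| − (3+2) = 1
row 3: |-7| − (1+4) = 2
minimum over rows = 1 → strictly diagonally dominant (convergence guaranteed)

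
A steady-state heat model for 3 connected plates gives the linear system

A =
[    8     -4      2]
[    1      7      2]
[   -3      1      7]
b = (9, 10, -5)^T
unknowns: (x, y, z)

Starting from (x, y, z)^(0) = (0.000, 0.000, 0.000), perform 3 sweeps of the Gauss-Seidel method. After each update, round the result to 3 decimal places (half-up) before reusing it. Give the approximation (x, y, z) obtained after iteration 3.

Iteration 1:
  x = (9 - (-4)·0.000 - (2)·0.000) / (8) = 1.125
  y = (10 - (1)·1.125 - (2)·0.000) / (7) = 1.268
  z = (-5 - (-3)·1.125 - (1)·1.268) / (7) = -0.413
Iteration 2:
  x = (9 - (-4)·1.268 - (2)·-0.413) / (8) = 1.862
  y = (10 - (1)·1.862 - (2)·-0.413) / (7) = 1.281
  z = (-5 - (-3)·1.862 - (1)·1.281) / (7) = -0.099
Iteration 3:
  x = (9 - (-4)·1.281 - (2)·-0.099) / (8) = 1.790
  y = (10 - (1)·1.790 - (2)·-0.099) / (7) = 1.201
  z = (-5 - (-3)·1.790 - (1)·1.201) / (7) = -0.119

(1.790, 1.201, -0.119)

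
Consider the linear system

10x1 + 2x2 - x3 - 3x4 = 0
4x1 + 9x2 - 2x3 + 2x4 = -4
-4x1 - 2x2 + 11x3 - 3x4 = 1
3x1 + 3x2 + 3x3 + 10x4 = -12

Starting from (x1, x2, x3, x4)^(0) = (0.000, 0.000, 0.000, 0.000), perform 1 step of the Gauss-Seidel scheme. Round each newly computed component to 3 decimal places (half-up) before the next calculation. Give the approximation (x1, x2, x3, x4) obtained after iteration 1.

(0.000, -0.444, 0.010, -1.070)

Iteration 1:
  x1 = (0 - (2)·0.000 - (-1)·0.000 - (-3)·0.000) / (10) = 0.000
  x2 = (-4 - (4)·0.000 - (-2)·0.000 - (2)·0.000) / (9) = -0.444
  x3 = (1 - (-4)·0.000 - (-2)·-0.444 - (-3)·0.000) / (11) = 0.010
  x4 = (-12 - (3)·0.000 - (3)·-0.444 - (3)·0.010) / (10) = -1.070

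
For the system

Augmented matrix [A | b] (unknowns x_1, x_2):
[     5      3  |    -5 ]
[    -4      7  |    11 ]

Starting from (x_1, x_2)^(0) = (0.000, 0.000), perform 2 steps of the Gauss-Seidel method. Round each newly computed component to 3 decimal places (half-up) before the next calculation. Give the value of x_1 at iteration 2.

Iteration 1:
  x_1 = (-5 - (3)·0.000) / (5) = -1.000
  x_2 = (11 - (-4)·-1.000) / (7) = 1.000
Iteration 2:
  x_1 = (-5 - (3)·1.000) / (5) = -1.600
  x_2 = (11 - (-4)·-1.600) / (7) = 0.657

-1.600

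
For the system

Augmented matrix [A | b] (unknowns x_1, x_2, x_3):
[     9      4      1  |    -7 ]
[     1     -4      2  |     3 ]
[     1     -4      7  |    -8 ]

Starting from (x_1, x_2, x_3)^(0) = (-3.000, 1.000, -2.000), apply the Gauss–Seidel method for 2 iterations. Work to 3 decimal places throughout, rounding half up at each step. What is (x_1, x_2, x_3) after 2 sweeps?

(0.349, -1.734, -2.184)

Iteration 1:
  x_1 = (-7 - (4)·1.000 - (1)·-2.000) / (9) = -1.000
  x_2 = (3 - (1)·-1.000 - (2)·-2.000) / (-4) = -2.000
  x_3 = (-8 - (1)·-1.000 - (-4)·-2.000) / (7) = -2.143
Iteration 2:
  x_1 = (-7 - (4)·-2.000 - (1)·-2.143) / (9) = 0.349
  x_2 = (3 - (1)·0.349 - (2)·-2.143) / (-4) = -1.734
  x_3 = (-8 - (1)·0.349 - (-4)·-1.734) / (7) = -2.184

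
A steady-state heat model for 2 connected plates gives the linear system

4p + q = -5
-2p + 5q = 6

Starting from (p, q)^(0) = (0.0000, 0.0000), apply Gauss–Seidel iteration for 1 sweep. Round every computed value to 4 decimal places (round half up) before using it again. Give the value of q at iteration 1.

Iteration 1:
  p = (-5 - (1)·0.0000) / (4) = -1.2500
  q = (6 - (-2)·-1.2500) / (5) = 0.7000

0.7000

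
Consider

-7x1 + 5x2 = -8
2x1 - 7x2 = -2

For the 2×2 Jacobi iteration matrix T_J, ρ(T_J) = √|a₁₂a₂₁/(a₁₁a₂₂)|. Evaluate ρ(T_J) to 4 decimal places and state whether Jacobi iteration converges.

0.4518

a₁₂a₂₁/(a₁₁a₂₂) = (5)·(2) / ((-7)·(-7)) = 0.204082
ρ = √|0.204082| = √0.204082 = 0.4518
ρ < 1, so Jacobi converges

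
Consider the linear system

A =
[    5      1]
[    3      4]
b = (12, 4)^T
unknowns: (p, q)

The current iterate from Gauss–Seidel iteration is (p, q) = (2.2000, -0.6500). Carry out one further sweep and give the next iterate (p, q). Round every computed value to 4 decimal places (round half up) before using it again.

One sweep:
  p = (12 - (1)·-0.6500) / (5) = 2.5300
  q = (4 - (3)·2.5300) / (4) = -0.8975

(2.5300, -0.8975)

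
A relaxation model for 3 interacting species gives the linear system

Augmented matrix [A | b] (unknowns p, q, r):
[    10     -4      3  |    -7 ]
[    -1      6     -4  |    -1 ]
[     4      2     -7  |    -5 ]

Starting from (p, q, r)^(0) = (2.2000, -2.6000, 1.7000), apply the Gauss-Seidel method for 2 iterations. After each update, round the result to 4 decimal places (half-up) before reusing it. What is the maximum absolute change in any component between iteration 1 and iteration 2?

1.9074

Iteration 1:
  p = (-7 - (-4)·-2.6000 - (3)·1.7000) / (10) = -2.2500
  q = (-1 - (-1)·-2.2500 - (-4)·1.7000) / (6) = 0.5917
  r = (-5 - (4)·-2.2500 - (2)·0.5917) / (-7) = -0.4024
Iteration 2:
  p = (-7 - (-4)·0.5917 - (3)·-0.4024) / (10) = -0.3426
  q = (-1 - (-1)·-0.3426 - (-4)·-0.4024) / (6) = -0.4920
  r = (-5 - (4)·-0.3426 - (2)·-0.4920) / (-7) = 0.3779
Change: (1.9074, -1.0837, 0.7803) → max |·| = 1.9074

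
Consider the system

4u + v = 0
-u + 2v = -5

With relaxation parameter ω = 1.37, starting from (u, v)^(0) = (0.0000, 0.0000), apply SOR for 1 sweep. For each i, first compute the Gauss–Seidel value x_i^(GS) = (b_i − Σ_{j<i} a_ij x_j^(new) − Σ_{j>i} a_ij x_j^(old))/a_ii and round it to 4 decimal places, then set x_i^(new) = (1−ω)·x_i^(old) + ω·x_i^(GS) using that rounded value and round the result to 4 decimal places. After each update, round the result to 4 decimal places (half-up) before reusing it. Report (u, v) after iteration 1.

(0.0000, -3.4250)

Iteration 1:
  u: GS value = (0 - (1)·0.0000) / (4) = 0.0000;  u ← (1−ω)·0.0000 + ω·0.0000 = 0.0000
  v: GS value = (-5 - (-1)·0.0000) / (2) = -2.5000;  v ← (1−ω)·0.0000 + ω·-2.5000 = -3.4250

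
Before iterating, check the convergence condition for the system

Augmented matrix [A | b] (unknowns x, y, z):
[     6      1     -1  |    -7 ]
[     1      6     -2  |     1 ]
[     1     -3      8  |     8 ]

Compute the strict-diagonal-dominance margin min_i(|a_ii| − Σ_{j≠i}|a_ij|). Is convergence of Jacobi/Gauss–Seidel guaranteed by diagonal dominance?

row 1: |6| − (1+1) = 4
row 2: |6| − (1+2) = 3
row 3: |8| − (1+3) = 4
minimum over rows = 3 → strictly diagonally dominant (convergence guaranteed)

3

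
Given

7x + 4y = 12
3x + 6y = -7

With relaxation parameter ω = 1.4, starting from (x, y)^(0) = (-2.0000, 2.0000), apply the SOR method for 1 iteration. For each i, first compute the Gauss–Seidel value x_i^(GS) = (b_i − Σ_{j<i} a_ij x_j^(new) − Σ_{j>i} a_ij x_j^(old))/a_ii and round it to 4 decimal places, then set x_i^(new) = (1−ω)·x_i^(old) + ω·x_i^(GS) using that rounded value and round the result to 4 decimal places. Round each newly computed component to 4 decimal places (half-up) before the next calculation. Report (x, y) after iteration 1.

Iteration 1:
  x: GS value = (12 - (4)·2.0000) / (7) = 0.5714;  x ← (1−ω)·-2.0000 + ω·0.5714 = 1.6000
  y: GS value = (-7 - (3)·1.6000) / (6) = -1.9667;  y ← (1−ω)·2.0000 + ω·-1.9667 = -3.5534

(1.6000, -3.5534)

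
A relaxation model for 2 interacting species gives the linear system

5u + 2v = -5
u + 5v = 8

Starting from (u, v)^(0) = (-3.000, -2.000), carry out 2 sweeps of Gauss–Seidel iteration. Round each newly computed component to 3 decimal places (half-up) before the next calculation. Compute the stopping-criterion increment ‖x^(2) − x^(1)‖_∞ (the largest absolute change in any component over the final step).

1.456

Iteration 1:
  u = (-5 - (2)·-2.000) / (5) = -0.200
  v = (8 - (1)·-0.200) / (5) = 1.640
Iteration 2:
  u = (-5 - (2)·1.640) / (5) = -1.656
  v = (8 - (1)·-1.656) / (5) = 1.931
Change: (-1.456, 0.291) → max |·| = 1.456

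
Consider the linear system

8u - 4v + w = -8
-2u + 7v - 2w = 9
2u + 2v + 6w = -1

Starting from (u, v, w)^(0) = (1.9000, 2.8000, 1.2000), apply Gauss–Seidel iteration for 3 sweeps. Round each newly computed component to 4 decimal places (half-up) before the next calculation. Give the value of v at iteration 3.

1.0242

Iteration 1:
  u = (-8 - (-4)·2.8000 - (1)·1.2000) / (8) = 0.2500
  v = (9 - (-2)·0.2500 - (-2)·1.2000) / (7) = 1.7000
  w = (-1 - (2)·0.2500 - (2)·1.7000) / (6) = -0.8167
Iteration 2:
  u = (-8 - (-4)·1.7000 - (1)·-0.8167) / (8) = -0.0479
  v = (9 - (-2)·-0.0479 - (-2)·-0.8167) / (7) = 1.0387
  w = (-1 - (2)·-0.0479 - (2)·1.0387) / (6) = -0.4969
Iteration 3:
  u = (-8 - (-4)·1.0387 - (1)·-0.4969) / (8) = -0.4185
  v = (9 - (-2)·-0.4185 - (-2)·-0.4969) / (7) = 1.0242
  w = (-1 - (2)·-0.4185 - (2)·1.0242) / (6) = -0.3686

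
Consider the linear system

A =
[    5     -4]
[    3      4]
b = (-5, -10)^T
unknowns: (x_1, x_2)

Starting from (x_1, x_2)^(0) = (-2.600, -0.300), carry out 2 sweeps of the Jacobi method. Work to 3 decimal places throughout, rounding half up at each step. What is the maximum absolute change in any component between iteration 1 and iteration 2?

Iteration 1:
  x_1 = (-5 - (-4)·-0.300) / (5) = -1.240
  x_2 = (-10 - (3)·-2.600) / (4) = -0.550
Iteration 2:
  x_1 = (-5 - (-4)·-0.550) / (5) = -1.440
  x_2 = (-10 - (3)·-1.240) / (4) = -1.570
Change: (-0.200, -1.020) → max |·| = 1.020

1.020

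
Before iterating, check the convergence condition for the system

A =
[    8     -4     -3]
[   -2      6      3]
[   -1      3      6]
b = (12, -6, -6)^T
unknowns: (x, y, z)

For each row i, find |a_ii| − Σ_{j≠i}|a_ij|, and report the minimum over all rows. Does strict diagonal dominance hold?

row 1: |8| − (4+3) = 1
row 2: |6| − (2+3) = 1
row 3: |6| − (1+3) = 2
minimum over rows = 1 → strictly diagonally dominant (convergence guaranteed)

1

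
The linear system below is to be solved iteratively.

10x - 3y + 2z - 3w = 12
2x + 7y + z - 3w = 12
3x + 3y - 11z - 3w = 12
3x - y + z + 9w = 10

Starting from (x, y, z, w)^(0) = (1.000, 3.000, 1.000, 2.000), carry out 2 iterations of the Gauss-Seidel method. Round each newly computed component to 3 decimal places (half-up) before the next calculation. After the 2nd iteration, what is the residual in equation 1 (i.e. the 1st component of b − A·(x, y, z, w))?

Iteration 1:
  x = (12 - (-3)·3.000 - (2)·1.000 - (-3)·2.000) / (10) = 2.500
  y = (12 - (2)·2.500 - (1)·1.000 - (-3)·2.000) / (7) = 1.714
  z = (12 - (3)·2.500 - (3)·1.714 - (-3)·2.000) / (-11) = -0.487
  w = (10 - (3)·2.500 - (-1)·1.714 - (1)·-0.487) / (9) = 0.522
Iteration 2:
  x = (12 - (-3)·1.714 - (2)·-0.487 - (-3)·0.522) / (10) = 1.968
  y = (12 - (2)·1.968 - (1)·-0.487 - (-3)·0.522) / (7) = 1.445
  z = (12 - (3)·1.968 - (3)·1.445 - (-3)·0.522) / (-11) = -0.302
  w = (10 - (3)·1.968 - (-1)·1.445 - (1)·-0.302) / (9) = 0.649
Residual b − A·x = (-0.794, 0.198, 0.386, 0.002)

-0.794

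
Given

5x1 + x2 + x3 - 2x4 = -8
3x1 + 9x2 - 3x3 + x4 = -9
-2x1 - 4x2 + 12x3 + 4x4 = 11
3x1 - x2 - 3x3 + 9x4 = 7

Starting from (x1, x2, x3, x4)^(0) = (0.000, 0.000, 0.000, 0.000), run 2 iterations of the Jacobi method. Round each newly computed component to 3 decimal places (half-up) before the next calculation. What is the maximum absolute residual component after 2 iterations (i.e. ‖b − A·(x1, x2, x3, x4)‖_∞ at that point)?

4.296

Iteration 1:
  x1 = (-8 - (1)·0.000 - (1)·0.000 - (-2)·0.000) / (5) = -1.600
  x2 = (-9 - (3)·0.000 - (-3)·0.000 - (1)·0.000) / (9) = -1.000
  x3 = (11 - (-2)·0.000 - (-4)·0.000 - (4)·0.000) / (12) = 0.917
  x4 = (7 - (3)·0.000 - (-1)·0.000 - (-3)·0.000) / (9) = 0.778
Iteration 2:
  x1 = (-8 - (1)·-1.000 - (1)·0.917 - (-2)·0.778) / (5) = -1.272
  x2 = (-9 - (3)·-1.600 - (-3)·0.917 - (1)·0.778) / (9) = -0.247
  x3 = (11 - (-2)·-1.600 - (-4)·-1.000 - (4)·0.778) / (12) = 0.057
  x4 = (7 - (3)·-1.600 - (-1)·-1.000 - (-3)·0.917) / (9) = 1.506
Residual b − A·x = (1.562, -4.296, 0.760, -2.814); ∞-norm = 4.296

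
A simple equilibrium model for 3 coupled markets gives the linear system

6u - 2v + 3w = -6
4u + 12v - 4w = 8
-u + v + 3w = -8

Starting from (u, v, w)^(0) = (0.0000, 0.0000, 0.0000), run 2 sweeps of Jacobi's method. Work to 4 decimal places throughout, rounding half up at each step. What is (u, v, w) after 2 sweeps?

Iteration 1:
  u = (-6 - (-2)·0.0000 - (3)·0.0000) / (6) = -1.0000
  v = (8 - (4)·0.0000 - (-4)·0.0000) / (12) = 0.6667
  w = (-8 - (-1)·0.0000 - (1)·0.0000) / (3) = -2.6667
Iteration 2:
  u = (-6 - (-2)·0.6667 - (3)·-2.6667) / (6) = 0.5556
  v = (8 - (4)·-1.0000 - (-4)·-2.6667) / (12) = 0.1111
  w = (-8 - (-1)·-1.0000 - (1)·0.6667) / (3) = -3.2222

(0.5556, 0.1111, -3.2222)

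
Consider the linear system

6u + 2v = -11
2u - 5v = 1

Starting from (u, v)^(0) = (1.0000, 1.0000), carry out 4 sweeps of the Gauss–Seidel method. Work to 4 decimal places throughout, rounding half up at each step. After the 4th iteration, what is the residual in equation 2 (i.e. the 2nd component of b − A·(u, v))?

Iteration 1:
  u = (-11 - (2)·1.0000) / (6) = -2.1667
  v = (1 - (2)·-2.1667) / (-5) = -1.0667
Iteration 2:
  u = (-11 - (2)·-1.0667) / (6) = -1.4778
  v = (1 - (2)·-1.4778) / (-5) = -0.7911
Iteration 3:
  u = (-11 - (2)·-0.7911) / (6) = -1.5696
  v = (1 - (2)·-1.5696) / (-5) = -0.8278
Iteration 4:
  u = (-11 - (2)·-0.8278) / (6) = -1.5574
  v = (1 - (2)·-1.5574) / (-5) = -0.8230
Residual b − A·x = (-0.0096, -0.0002)

-0.0002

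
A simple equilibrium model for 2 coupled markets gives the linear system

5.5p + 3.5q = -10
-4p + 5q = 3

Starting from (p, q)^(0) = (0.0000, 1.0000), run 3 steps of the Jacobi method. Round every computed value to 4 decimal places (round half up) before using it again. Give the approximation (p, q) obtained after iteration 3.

(-0.9504, -1.1600)

Iteration 1:
  p = (-10 - (3.5)·1.0000) / (5.5) = -2.4545
  q = (3 - (-4)·0.0000) / (5) = 0.6000
Iteration 2:
  p = (-10 - (3.5)·0.6000) / (5.5) = -2.2000
  q = (3 - (-4)·-2.4545) / (5) = -1.3636
Iteration 3:
  p = (-10 - (3.5)·-1.3636) / (5.5) = -0.9504
  q = (3 - (-4)·-2.2000) / (5) = -1.1600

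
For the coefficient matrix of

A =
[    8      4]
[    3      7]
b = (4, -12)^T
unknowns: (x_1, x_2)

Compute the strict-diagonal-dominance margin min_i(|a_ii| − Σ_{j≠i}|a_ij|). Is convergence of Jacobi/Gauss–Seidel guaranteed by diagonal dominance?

row 1: |8| − (4) = 4
row 2: |7| − (3) = 4
minimum over rows = 4 → strictly diagonally dominant (convergence guaranteed)

4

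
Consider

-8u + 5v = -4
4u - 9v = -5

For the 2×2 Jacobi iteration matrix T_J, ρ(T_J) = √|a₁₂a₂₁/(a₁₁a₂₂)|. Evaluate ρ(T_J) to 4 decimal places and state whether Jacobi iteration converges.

a₁₂a₂₁/(a₁₁a₂₂) = (5)·(4) / ((-8)·(-9)) = 0.277778
ρ = √|0.277778| = √0.277778 = 0.5270
ρ < 1, so Jacobi converges

0.5270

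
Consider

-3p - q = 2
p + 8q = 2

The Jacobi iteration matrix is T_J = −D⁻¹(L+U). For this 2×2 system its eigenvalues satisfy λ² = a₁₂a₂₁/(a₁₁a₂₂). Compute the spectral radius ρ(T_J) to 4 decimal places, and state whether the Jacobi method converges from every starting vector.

0.2041

a₁₂a₂₁/(a₁₁a₂₂) = (-1)·(1) / ((-3)·(8)) = 0.041667
ρ = √|0.041667| = √0.041667 = 0.2041
ρ < 1, so Jacobi converges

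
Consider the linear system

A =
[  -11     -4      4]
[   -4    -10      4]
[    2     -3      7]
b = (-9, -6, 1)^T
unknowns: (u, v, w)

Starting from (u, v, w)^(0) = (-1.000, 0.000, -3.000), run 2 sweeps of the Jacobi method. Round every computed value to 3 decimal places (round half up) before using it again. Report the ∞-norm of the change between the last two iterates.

Iteration 1:
  u = (-9 - (-4)·0.000 - (4)·-3.000) / (-11) = -0.273
  v = (-6 - (-4)·-1.000 - (4)·-3.000) / (-10) = -0.200
  w = (1 - (2)·-1.000 - (-3)·0.000) / (7) = 0.429
Iteration 2:
  u = (-9 - (-4)·-0.200 - (4)·0.429) / (-11) = 1.047
  v = (-6 - (-4)·-0.273 - (4)·0.429) / (-10) = 0.881
  w = (1 - (2)·-0.273 - (-3)·-0.200) / (7) = 0.135
Change: (1.320, 1.081, -0.294) → max |·| = 1.320

1.320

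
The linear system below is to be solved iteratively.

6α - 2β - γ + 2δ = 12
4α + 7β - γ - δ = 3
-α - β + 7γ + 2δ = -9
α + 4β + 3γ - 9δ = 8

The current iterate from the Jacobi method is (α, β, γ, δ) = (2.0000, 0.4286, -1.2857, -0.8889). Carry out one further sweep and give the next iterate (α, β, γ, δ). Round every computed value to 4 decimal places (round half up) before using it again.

One sweep:
  α = (12 - (-2)·0.4286 - (-1)·-1.2857 - (2)·-0.8889) / (6) = 2.2249
  β = (3 - (4)·2.0000 - (-1)·-1.2857 - (-1)·-0.8889) / (7) = -1.0249
  γ = (-9 - (-1)·2.0000 - (-1)·0.4286 - (2)·-0.8889) / (7) = -0.6848
  δ = (8 - (1)·2.0000 - (4)·0.4286 - (3)·-1.2857) / (-9) = -0.9047

(2.2249, -1.0249, -0.6848, -0.9047)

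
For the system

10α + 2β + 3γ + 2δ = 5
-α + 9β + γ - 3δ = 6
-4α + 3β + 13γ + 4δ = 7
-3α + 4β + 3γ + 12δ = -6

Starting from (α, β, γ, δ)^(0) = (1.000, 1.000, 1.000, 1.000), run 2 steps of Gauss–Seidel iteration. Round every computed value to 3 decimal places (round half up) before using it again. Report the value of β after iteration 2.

Iteration 1:
  α = (5 - (2)·1.000 - (3)·1.000 - (2)·1.000) / (10) = -0.200
  β = (6 - (-1)·-0.200 - (1)·1.000 - (-3)·1.000) / (9) = 0.867
  γ = (7 - (-4)·-0.200 - (3)·0.867 - (4)·1.000) / (13) = -0.031
  δ = (-6 - (-3)·-0.200 - (4)·0.867 - (3)·-0.031) / (12) = -0.831
Iteration 2:
  α = (5 - (2)·0.867 - (3)·-0.031 - (2)·-0.831) / (10) = 0.502
  β = (6 - (-1)·0.502 - (1)·-0.031 - (-3)·-0.831) / (9) = 0.449
  γ = (7 - (-4)·0.502 - (3)·0.449 - (4)·-0.831) / (13) = 0.845
  δ = (-6 - (-3)·0.502 - (4)·0.449 - (3)·0.845) / (12) = -0.735

0.449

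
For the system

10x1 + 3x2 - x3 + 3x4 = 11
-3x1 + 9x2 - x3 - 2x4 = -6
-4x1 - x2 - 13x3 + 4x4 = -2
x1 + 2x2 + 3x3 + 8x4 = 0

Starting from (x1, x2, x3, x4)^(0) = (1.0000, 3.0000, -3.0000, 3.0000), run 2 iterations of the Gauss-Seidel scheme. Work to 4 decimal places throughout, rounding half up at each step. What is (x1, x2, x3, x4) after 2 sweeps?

Iteration 1:
  x1 = (11 - (3)·3.0000 - (-1)·-3.0000 - (3)·3.0000) / (10) = -1.0000
  x2 = (-6 - (-3)·-1.0000 - (-1)·-3.0000 - (-2)·3.0000) / (9) = -0.6667
  x3 = (-2 - (-4)·-1.0000 - (-1)·-0.6667 - (4)·3.0000) / (-13) = 1.4359
  x4 = (0 - (1)·-1.0000 - (2)·-0.6667 - (3)·1.4359) / (8) = -0.2468
Iteration 2:
  x1 = (11 - (3)·-0.6667 - (-1)·1.4359 - (3)·-0.2468) / (10) = 1.5176
  x2 = (-6 - (-3)·1.5176 - (-1)·1.4359 - (-2)·-0.2468) / (9) = -0.0561
  x3 = (-2 - (-4)·1.5176 - (-1)·-0.0561 - (4)·-0.2468) / (-13) = -0.3847
  x4 = (0 - (1)·1.5176 - (2)·-0.0561 - (3)·-0.3847) / (8) = -0.0314

(1.5176, -0.0561, -0.3847, -0.0314)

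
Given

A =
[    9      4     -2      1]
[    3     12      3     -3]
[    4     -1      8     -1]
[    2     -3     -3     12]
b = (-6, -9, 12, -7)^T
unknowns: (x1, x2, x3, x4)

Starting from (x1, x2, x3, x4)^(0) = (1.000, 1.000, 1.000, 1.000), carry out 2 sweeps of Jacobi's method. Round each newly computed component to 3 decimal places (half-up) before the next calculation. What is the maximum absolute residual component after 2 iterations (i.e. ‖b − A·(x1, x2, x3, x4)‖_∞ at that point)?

5.343

Iteration 1:
  x1 = (-6 - (4)·1.000 - (-2)·1.000 - (1)·1.000) / (9) = -1.000
  x2 = (-9 - (3)·1.000 - (3)·1.000 - (-3)·1.000) / (12) = -1.000
  x3 = (12 - (4)·1.000 - (-1)·1.000 - (-1)·1.000) / (8) = 1.250
  x4 = (-7 - (2)·1.000 - (-3)·1.000 - (-3)·1.000) / (12) = -0.250
Iteration 2:
  x1 = (-6 - (4)·-1.000 - (-2)·1.250 - (1)·-0.250) / (9) = 0.083
  x2 = (-9 - (3)·-1.000 - (3)·1.250 - (-3)·-0.250) / (12) = -0.875
  x3 = (12 - (4)·-1.000 - (-1)·-1.000 - (-1)·-0.250) / (8) = 1.844
  x4 = (-7 - (2)·-1.000 - (-3)·-1.000 - (-3)·1.250) / (12) = -0.354
Residual b − A·x = (0.795, -5.343, -4.313, -0.011); ∞-norm = 5.343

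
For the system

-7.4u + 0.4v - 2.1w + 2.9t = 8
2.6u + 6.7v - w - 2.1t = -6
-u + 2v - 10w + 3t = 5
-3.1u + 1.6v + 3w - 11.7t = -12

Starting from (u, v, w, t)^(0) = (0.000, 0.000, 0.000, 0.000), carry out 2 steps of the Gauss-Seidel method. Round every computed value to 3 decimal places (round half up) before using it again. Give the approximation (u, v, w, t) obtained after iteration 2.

(-0.529, -0.411, -0.193, 1.060)

Iteration 1:
  u = (8 - (0.4)·0.000 - (-2.1)·0.000 - (2.9)·0.000) / (-7.4) = -1.081
  v = (-6 - (2.6)·-1.081 - (-1)·0.000 - (-2.1)·0.000) / (6.7) = -0.476
  w = (5 - (-1)·-1.081 - (2)·-0.476 - (3)·0.000) / (-10) = -0.487
  t = (-12 - (-3.1)·-1.081 - (1.6)·-0.476 - (3)·-0.487) / (-11.7) = 1.122
Iteration 2:
  u = (8 - (0.4)·-0.476 - (-2.1)·-0.487 - (2.9)·1.122) / (-7.4) = -0.529
  v = (-6 - (2.6)·-0.529 - (-1)·-0.487 - (-2.1)·1.122) / (6.7) = -0.411
  w = (5 - (-1)·-0.529 - (2)·-0.411 - (3)·1.122) / (-10) = -0.193
  t = (-12 - (-3.1)·-0.529 - (1.6)·-0.411 - (3)·-0.193) / (-11.7) = 1.060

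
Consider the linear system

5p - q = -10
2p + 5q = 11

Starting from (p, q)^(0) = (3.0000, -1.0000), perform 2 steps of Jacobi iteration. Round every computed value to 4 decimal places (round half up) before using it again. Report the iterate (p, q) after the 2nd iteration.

(-1.8000, 3.0800)

Iteration 1:
  p = (-10 - (-1)·-1.0000) / (5) = -2.2000
  q = (11 - (2)·3.0000) / (5) = 1.0000
Iteration 2:
  p = (-10 - (-1)·1.0000) / (5) = -1.8000
  q = (11 - (2)·-2.2000) / (5) = 3.0800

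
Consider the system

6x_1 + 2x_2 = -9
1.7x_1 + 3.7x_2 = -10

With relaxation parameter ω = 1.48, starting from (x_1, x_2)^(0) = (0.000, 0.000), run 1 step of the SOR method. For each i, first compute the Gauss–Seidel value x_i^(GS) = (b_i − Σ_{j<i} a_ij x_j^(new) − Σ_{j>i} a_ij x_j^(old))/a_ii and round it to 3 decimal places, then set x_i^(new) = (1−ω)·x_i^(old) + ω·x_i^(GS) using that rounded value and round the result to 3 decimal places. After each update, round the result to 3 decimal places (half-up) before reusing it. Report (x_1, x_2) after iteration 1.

Iteration 1:
  x_1: GS value = (-9 - (2)·0.000) / (6) = -1.500;  x_1 ← (1−ω)·0.000 + ω·-1.500 = -2.220
  x_2: GS value = (-10 - (1.7)·-2.220) / (3.7) = -1.683;  x_2 ← (1−ω)·0.000 + ω·-1.683 = -2.491

(-2.220, -2.491)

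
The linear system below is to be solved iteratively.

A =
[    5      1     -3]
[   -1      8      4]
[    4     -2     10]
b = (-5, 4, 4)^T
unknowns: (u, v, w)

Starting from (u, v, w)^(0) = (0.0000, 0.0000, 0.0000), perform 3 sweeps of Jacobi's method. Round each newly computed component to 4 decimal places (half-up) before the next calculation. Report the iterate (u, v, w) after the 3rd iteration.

Iteration 1:
  u = (-5 - (1)·0.0000 - (-3)·0.0000) / (5) = -1.0000
  v = (4 - (-1)·0.0000 - (4)·0.0000) / (8) = 0.5000
  w = (4 - (4)·0.0000 - (-2)·0.0000) / (10) = 0.4000
Iteration 2:
  u = (-5 - (1)·0.5000 - (-3)·0.4000) / (5) = -0.8600
  v = (4 - (-1)·-1.0000 - (4)·0.4000) / (8) = 0.1750
  w = (4 - (4)·-1.0000 - (-2)·0.5000) / (10) = 0.9000
Iteration 3:
  u = (-5 - (1)·0.1750 - (-3)·0.9000) / (5) = -0.4950
  v = (4 - (-1)·-0.8600 - (4)·0.9000) / (8) = -0.0575
  w = (4 - (4)·-0.8600 - (-2)·0.1750) / (10) = 0.7790

(-0.4950, -0.0575, 0.7790)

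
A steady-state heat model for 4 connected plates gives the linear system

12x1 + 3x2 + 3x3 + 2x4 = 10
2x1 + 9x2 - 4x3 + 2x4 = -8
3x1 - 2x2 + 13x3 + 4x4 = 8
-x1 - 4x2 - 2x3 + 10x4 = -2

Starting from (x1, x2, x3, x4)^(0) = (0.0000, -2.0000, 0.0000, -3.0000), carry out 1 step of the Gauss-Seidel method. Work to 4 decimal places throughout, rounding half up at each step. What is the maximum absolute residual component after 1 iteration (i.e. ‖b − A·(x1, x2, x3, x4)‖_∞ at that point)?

Iteration 1:
  x1 = (10 - (3)·-2.0000 - (3)·0.0000 - (2)·-3.0000) / (12) = 1.8333
  x2 = (-8 - (2)·1.8333 - (-4)·0.0000 - (2)·-3.0000) / (9) = -0.6296
  x3 = (8 - (3)·1.8333 - (-2)·-0.6296 - (4)·-3.0000) / (13) = 1.0185
  x4 = (-2 - (-1)·1.8333 - (-4)·-0.6296 - (-2)·1.0185) / (10) = -0.0648
Residual b − A·x = (-13.0367, -1.7966, -11.7404, -0.0001); ∞-norm = 13.0367

13.0367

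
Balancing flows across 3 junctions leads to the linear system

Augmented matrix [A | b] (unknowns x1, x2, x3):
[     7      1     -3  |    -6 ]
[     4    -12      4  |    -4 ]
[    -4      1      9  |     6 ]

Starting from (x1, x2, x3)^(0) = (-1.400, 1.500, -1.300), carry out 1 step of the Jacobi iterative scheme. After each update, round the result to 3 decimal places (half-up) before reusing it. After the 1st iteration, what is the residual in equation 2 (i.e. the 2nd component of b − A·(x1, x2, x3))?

Iteration 1:
  x1 = (-6 - (1)·1.500 - (-3)·-1.300) / (7) = -1.629
  x2 = (-4 - (4)·-1.400 - (4)·-1.300) / (-12) = -0.567
  x3 = (6 - (-4)·-1.400 - (1)·1.500) / (9) = -0.122
Residual b − A·x = (5.604, -3.800, 1.149)

-3.800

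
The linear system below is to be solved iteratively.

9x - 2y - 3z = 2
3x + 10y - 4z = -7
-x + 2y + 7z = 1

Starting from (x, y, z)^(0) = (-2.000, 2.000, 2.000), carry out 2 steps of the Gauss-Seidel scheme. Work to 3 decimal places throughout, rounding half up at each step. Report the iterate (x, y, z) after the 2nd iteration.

Iteration 1:
  x = (2 - (-2)·2.000 - (-3)·2.000) / (9) = 1.333
  y = (-7 - (3)·1.333 - (-4)·2.000) / (10) = -0.300
  z = (1 - (-1)·1.333 - (2)·-0.300) / (7) = 0.419
Iteration 2:
  x = (2 - (-2)·-0.300 - (-3)·0.419) / (9) = 0.295
  y = (-7 - (3)·0.295 - (-4)·0.419) / (10) = -0.621
  z = (1 - (-1)·0.295 - (2)·-0.621) / (7) = 0.362

(0.295, -0.621, 0.362)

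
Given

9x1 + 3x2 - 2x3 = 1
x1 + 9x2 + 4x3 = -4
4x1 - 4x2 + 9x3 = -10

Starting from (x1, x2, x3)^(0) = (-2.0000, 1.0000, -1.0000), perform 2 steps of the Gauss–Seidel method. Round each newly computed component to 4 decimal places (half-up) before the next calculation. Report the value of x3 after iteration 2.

Iteration 1:
  x1 = (1 - (3)·1.0000 - (-2)·-1.0000) / (9) = -0.4444
  x2 = (-4 - (1)·-0.4444 - (4)·-1.0000) / (9) = 0.0494
  x3 = (-10 - (4)·-0.4444 - (-4)·0.0494) / (9) = -0.8916
Iteration 2:
  x1 = (1 - (3)·0.0494 - (-2)·-0.8916) / (9) = -0.1035
  x2 = (-4 - (1)·-0.1035 - (4)·-0.8916) / (9) = -0.0367
  x3 = (-10 - (4)·-0.1035 - (-4)·-0.0367) / (9) = -1.0814

-1.0814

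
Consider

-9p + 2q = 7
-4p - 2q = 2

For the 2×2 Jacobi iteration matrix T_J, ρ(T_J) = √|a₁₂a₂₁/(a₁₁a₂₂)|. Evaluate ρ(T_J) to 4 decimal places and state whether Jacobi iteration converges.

a₁₂a₂₁/(a₁₁a₂₂) = (2)·(-4) / ((-9)·(-2)) = -0.444444
ρ = √|-0.444444| = √0.444444 = 0.6667
ρ < 1, so Jacobi converges

0.6667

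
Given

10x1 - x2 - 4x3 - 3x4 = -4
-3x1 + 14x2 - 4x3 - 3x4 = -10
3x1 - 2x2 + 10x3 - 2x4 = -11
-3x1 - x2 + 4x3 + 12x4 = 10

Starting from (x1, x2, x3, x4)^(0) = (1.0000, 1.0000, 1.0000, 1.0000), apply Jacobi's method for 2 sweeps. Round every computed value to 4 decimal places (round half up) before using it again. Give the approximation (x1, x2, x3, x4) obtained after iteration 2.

Iteration 1:
  x1 = (-4 - (-1)·1.0000 - (-4)·1.0000 - (-3)·1.0000) / (10) = 0.4000
  x2 = (-10 - (-3)·1.0000 - (-4)·1.0000 - (-3)·1.0000) / (14) = 0.0000
  x3 = (-11 - (3)·1.0000 - (-2)·1.0000 - (-2)·1.0000) / (10) = -1.0000
  x4 = (10 - (-3)·1.0000 - (-1)·1.0000 - (4)·1.0000) / (12) = 0.8333
Iteration 2:
  x1 = (-4 - (-1)·0.0000 - (-4)·-1.0000 - (-3)·0.8333) / (10) = -0.5500
  x2 = (-10 - (-3)·0.4000 - (-4)·-1.0000 - (-3)·0.8333) / (14) = -0.7357
  x3 = (-11 - (3)·0.4000 - (-2)·0.0000 - (-2)·0.8333) / (10) = -1.0533
  x4 = (10 - (-3)·0.4000 - (-1)·0.0000 - (4)·-1.0000) / (12) = 1.2667

(-0.5500, -0.7357, -1.0533, 1.2667)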